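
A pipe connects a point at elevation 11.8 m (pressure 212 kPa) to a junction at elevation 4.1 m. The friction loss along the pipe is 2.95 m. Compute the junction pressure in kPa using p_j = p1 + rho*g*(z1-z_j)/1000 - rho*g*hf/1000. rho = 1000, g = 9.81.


Junction pressure: p_j = p1 + rho*g*(z1 - z_j)/1000 - rho*g*hf/1000.
Elevation term = 1000*9.81*(11.8 - 4.1)/1000 = 75.537 kPa.
Friction term = 1000*9.81*2.95/1000 = 28.939 kPa.
p_j = 212 + 75.537 - 28.939 = 258.6 kPa.

258.6


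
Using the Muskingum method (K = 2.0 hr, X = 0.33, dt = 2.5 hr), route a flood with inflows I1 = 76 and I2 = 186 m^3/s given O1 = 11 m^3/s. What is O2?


Muskingum coefficients:
denom = 2*K*(1-X) + dt = 2*2.0*(1-0.33) + 2.5 = 5.18.
C0 = (dt - 2*K*X)/denom = (2.5 - 2*2.0*0.33)/5.18 = 0.2278.
C1 = (dt + 2*K*X)/denom = (2.5 + 2*2.0*0.33)/5.18 = 0.7375.
C2 = (2*K*(1-X) - dt)/denom = 0.0347.
O2 = C0*I2 + C1*I1 + C2*O1
   = 0.2278*186 + 0.7375*76 + 0.0347*11
   = 98.8 m^3/s.

98.8


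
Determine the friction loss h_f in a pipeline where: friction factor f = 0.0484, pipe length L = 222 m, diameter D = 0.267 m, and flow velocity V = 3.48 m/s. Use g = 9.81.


Darcy-Weisbach equation: h_f = f * (L/D) * V^2/(2g).
f * L/D = 0.0484 * 222/0.267 = 40.2427.
V^2/(2g) = 3.48^2 / (2*9.81) = 12.1104 / 19.62 = 0.6172 m.
h_f = 40.2427 * 0.6172 = 24.84 m.

24.84


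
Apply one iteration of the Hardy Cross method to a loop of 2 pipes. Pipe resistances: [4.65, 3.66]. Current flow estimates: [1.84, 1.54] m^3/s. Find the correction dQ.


Numerator terms (r*Q*|Q|): 4.65*1.84*|1.84| = 15.743; 3.66*1.54*|1.54| = 8.6801.
Sum of numerator = 24.4231.
Denominator terms (r*|Q|): 4.65*|1.84| = 8.556; 3.66*|1.54| = 5.6364.
2 * sum of denominator = 2 * 14.1924 = 28.3848.
dQ = -24.4231 / 28.3848 = -0.8604 m^3/s.

-0.8604


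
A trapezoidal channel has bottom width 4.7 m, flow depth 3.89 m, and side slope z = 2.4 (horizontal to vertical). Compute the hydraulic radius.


For a trapezoidal section with side slope z:
A = (b + z*y)*y = (4.7 + 2.4*3.89)*3.89 = 54.6 m^2.
P = b + 2*y*sqrt(1 + z^2) = 4.7 + 2*3.89*sqrt(1 + 2.4^2) = 24.928 m.
R = A/P = 54.6 / 24.928 = 2.1903 m.

2.1903


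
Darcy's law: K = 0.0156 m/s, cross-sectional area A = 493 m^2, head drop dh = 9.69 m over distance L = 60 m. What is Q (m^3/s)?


Darcy's law: Q = K * A * i, where i = dh/L.
Hydraulic gradient i = 9.69 / 60 = 0.1615.
Q = 0.0156 * 493 * 0.1615
  = 1.2421 m^3/s.

1.2421


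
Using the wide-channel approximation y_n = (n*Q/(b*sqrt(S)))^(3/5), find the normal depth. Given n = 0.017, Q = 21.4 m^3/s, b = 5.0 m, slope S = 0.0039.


We use the wide-channel approximation y_n = (n*Q/(b*sqrt(S)))^(3/5).
sqrt(S) = sqrt(0.0039) = 0.06245.
Numerator: n*Q = 0.017 * 21.4 = 0.3638.
Denominator: b*sqrt(S) = 5.0 * 0.06245 = 0.31225.
arg = 1.1651.
y_n = 1.1651^(3/5) = 1.096 m.

1.096


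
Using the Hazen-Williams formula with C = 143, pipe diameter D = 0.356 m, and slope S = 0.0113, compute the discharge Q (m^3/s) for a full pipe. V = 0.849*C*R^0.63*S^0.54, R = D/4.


For a full circular pipe, R = D/4 = 0.356/4 = 0.089 m.
V = 0.849 * 143 * 0.089^0.63 * 0.0113^0.54
  = 0.849 * 143 * 0.217829 * 0.088851
  = 2.3498 m/s.
Pipe area A = pi*D^2/4 = pi*0.356^2/4 = 0.0995 m^2.
Q = A * V = 0.0995 * 2.3498 = 0.2339 m^3/s.

0.2339


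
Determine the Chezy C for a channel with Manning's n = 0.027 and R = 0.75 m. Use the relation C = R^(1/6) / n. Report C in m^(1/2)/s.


The Chezy coefficient relates to Manning's n through C = R^(1/6) / n.
R^(1/6) = 0.75^(1/6) = 0.953184.
C = 0.953184 / 0.027 = 35.3 m^(1/2)/s.

35.3


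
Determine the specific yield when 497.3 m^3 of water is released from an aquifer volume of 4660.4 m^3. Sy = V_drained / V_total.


Specific yield Sy = Volume drained / Total volume.
Sy = 497.3 / 4660.4
   = 0.1067.

0.1067


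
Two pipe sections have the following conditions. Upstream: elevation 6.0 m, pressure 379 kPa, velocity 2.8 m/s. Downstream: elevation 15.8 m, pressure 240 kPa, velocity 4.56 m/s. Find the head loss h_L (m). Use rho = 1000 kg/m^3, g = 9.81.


Total head at each section: H = z + p/(rho*g) + V^2/(2g).
H1 = 6.0 + 379*1000/(1000*9.81) + 2.8^2/(2*9.81)
   = 6.0 + 38.634 + 0.3996
   = 45.034 m.
H2 = 15.8 + 240*1000/(1000*9.81) + 4.56^2/(2*9.81)
   = 15.8 + 24.465 + 1.0598
   = 41.325 m.
h_L = H1 - H2 = 45.034 - 41.325 = 3.709 m.

3.709


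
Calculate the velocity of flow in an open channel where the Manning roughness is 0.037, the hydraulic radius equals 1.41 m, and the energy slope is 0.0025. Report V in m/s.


Manning's equation gives V = (1/n) * R^(2/3) * S^(1/2).
First, compute R^(2/3) = 1.41^(2/3) = 1.2574.
Next, S^(1/2) = 0.0025^(1/2) = 0.05.
Then 1/n = 1/0.037 = 27.03.
V = 27.03 * 1.2574 * 0.05 = 1.6992 m/s.

1.6992


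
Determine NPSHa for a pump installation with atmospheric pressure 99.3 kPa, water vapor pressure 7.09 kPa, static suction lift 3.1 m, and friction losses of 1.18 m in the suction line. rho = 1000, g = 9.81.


NPSHa = p_atm/(rho*g) - z_s - hf_s - p_vap/(rho*g).
p_atm/(rho*g) = 99.3*1000 / (1000*9.81) = 10.122 m.
p_vap/(rho*g) = 7.09*1000 / (1000*9.81) = 0.723 m.
NPSHa = 10.122 - 3.1 - 1.18 - 0.723
      = 5.12 m.

5.12


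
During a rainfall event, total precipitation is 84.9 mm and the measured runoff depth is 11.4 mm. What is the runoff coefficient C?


The runoff coefficient C = runoff depth / rainfall depth.
C = 11.4 / 84.9
  = 0.1343.

0.1343


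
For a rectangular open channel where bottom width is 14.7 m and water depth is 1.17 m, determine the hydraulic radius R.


For a rectangular section:
Flow area A = b * y = 14.7 * 1.17 = 17.2 m^2.
Wetted perimeter P = b + 2y = 14.7 + 2*1.17 = 17.04 m.
Hydraulic radius R = A/P = 17.2 / 17.04 = 1.0093 m.

1.0093


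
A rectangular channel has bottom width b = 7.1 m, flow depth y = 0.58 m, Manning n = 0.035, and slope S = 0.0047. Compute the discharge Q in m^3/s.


For a rectangular channel, the cross-sectional area A = b * y = 7.1 * 0.58 = 4.12 m^2.
The wetted perimeter P = b + 2y = 7.1 + 2*0.58 = 8.26 m.
Hydraulic radius R = A/P = 4.12/8.26 = 0.4985 m.
Velocity V = (1/n)*R^(2/3)*S^(1/2) = (1/0.035)*0.4985^(2/3)*0.0047^(1/2) = 1.2315 m/s.
Discharge Q = A * V = 4.12 * 1.2315 = 5.072 m^3/s.

5.072


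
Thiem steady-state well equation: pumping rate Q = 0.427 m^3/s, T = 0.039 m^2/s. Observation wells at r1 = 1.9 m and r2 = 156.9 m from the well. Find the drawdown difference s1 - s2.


Thiem equation: s1 - s2 = Q/(2*pi*T) * ln(r2/r1).
ln(r2/r1) = ln(156.9/1.9) = 4.4138.
Q/(2*pi*T) = 0.427 / (2*pi*0.039) = 0.427 / 0.245 = 1.7425.
s1 - s2 = 1.7425 * 4.4138 = 7.6912 m.

7.6912


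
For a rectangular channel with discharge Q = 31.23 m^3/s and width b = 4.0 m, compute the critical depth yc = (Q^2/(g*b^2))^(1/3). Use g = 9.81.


Using yc = (Q^2 / (g * b^2))^(1/3):
Q^2 = 31.23^2 = 975.31.
g * b^2 = 9.81 * 4.0^2 = 9.81 * 16.0 = 156.96.
Q^2 / (g*b^2) = 975.31 / 156.96 = 6.2137.
yc = 6.2137^(1/3) = 1.8384 m.

1.8384


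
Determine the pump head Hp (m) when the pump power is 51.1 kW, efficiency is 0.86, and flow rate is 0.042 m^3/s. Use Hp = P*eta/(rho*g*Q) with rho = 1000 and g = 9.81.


Pump head formula: Hp = P * eta / (rho * g * Q).
Numerator: P * eta = 51.1 * 1000 * 0.86 = 43946.0 W.
Denominator: rho * g * Q = 1000 * 9.81 * 0.042 = 412.02.
Hp = 43946.0 / 412.02 = 106.66 m.

106.66


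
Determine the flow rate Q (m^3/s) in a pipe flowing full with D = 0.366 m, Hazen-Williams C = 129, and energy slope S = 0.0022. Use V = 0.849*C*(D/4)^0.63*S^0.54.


For a full circular pipe, R = D/4 = 0.366/4 = 0.0915 m.
V = 0.849 * 129 * 0.0915^0.63 * 0.0022^0.54
  = 0.849 * 129 * 0.221664 * 0.03672
  = 0.8915 m/s.
Pipe area A = pi*D^2/4 = pi*0.366^2/4 = 0.1052 m^2.
Q = A * V = 0.1052 * 0.8915 = 0.0938 m^3/s.

0.0938


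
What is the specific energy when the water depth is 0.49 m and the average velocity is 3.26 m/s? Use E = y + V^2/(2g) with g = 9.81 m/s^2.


Specific energy E = y + V^2/(2g).
Velocity head = V^2/(2g) = 3.26^2 / (2*9.81) = 10.6276 / 19.62 = 0.5417 m.
E = 0.49 + 0.5417 = 1.0317 m.

1.0317


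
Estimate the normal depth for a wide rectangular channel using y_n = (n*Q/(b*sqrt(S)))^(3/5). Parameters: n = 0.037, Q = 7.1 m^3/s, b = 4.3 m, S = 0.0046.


We use the wide-channel approximation y_n = (n*Q/(b*sqrt(S)))^(3/5).
sqrt(S) = sqrt(0.0046) = 0.067823.
Numerator: n*Q = 0.037 * 7.1 = 0.2627.
Denominator: b*sqrt(S) = 4.3 * 0.067823 = 0.291639.
arg = 0.9008.
y_n = 0.9008^(3/5) = 0.9392 m.

0.9392


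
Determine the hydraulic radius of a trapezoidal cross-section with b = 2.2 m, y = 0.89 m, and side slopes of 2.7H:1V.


For a trapezoidal section with side slope z:
A = (b + z*y)*y = (2.2 + 2.7*0.89)*0.89 = 4.097 m^2.
P = b + 2*y*sqrt(1 + z^2) = 2.2 + 2*0.89*sqrt(1 + 2.7^2) = 7.325 m.
R = A/P = 4.097 / 7.325 = 0.5593 m.

0.5593


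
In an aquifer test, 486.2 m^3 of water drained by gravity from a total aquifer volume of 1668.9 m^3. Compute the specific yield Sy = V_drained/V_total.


Specific yield Sy = Volume drained / Total volume.
Sy = 486.2 / 1668.9
   = 0.2913.

0.2913


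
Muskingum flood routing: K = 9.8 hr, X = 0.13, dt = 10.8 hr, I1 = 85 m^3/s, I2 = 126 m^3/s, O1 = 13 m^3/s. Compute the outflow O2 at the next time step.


Muskingum coefficients:
denom = 2*K*(1-X) + dt = 2*9.8*(1-0.13) + 10.8 = 27.852.
C0 = (dt - 2*K*X)/denom = (10.8 - 2*9.8*0.13)/27.852 = 0.2963.
C1 = (dt + 2*K*X)/denom = (10.8 + 2*9.8*0.13)/27.852 = 0.4792.
C2 = (2*K*(1-X) - dt)/denom = 0.2245.
O2 = C0*I2 + C1*I1 + C2*O1
   = 0.2963*126 + 0.4792*85 + 0.2245*13
   = 80.99 m^3/s.

80.99


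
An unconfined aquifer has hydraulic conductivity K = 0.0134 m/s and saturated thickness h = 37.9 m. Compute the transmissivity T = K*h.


Transmissivity is defined as T = K * h.
T = 0.0134 * 37.9
  = 0.5079 m^2/s.

0.5079


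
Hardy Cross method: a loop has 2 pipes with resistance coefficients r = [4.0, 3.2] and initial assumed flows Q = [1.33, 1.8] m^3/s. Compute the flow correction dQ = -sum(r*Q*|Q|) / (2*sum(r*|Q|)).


Numerator terms (r*Q*|Q|): 4.0*1.33*|1.33| = 7.0756; 3.2*1.8*|1.8| = 10.368.
Sum of numerator = 17.4436.
Denominator terms (r*|Q|): 4.0*|1.33| = 5.32; 3.2*|1.8| = 5.76.
2 * sum of denominator = 2 * 11.08 = 22.16.
dQ = -17.4436 / 22.16 = -0.7872 m^3/s.

-0.7872


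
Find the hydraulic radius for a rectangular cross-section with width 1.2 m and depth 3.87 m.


For a rectangular section:
Flow area A = b * y = 1.2 * 3.87 = 4.64 m^2.
Wetted perimeter P = b + 2y = 1.2 + 2*3.87 = 8.94 m.
Hydraulic radius R = A/P = 4.64 / 8.94 = 0.5195 m.

0.5195


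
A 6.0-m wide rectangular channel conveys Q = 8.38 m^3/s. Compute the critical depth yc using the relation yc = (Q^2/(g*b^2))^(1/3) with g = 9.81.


Using yc = (Q^2 / (g * b^2))^(1/3):
Q^2 = 8.38^2 = 70.22.
g * b^2 = 9.81 * 6.0^2 = 9.81 * 36.0 = 353.16.
Q^2 / (g*b^2) = 70.22 / 353.16 = 0.1988.
yc = 0.1988^(1/3) = 0.5837 m.

0.5837


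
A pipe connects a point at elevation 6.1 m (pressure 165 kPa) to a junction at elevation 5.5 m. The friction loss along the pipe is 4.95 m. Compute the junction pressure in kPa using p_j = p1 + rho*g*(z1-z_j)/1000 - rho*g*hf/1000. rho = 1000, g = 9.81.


Junction pressure: p_j = p1 + rho*g*(z1 - z_j)/1000 - rho*g*hf/1000.
Elevation term = 1000*9.81*(6.1 - 5.5)/1000 = 5.886 kPa.
Friction term = 1000*9.81*4.95/1000 = 48.559 kPa.
p_j = 165 + 5.886 - 48.559 = 122.33 kPa.

122.33


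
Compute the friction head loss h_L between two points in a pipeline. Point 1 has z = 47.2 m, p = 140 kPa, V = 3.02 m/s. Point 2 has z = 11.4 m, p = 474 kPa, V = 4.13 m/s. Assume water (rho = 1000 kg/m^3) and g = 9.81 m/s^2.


Total head at each section: H = z + p/(rho*g) + V^2/(2g).
H1 = 47.2 + 140*1000/(1000*9.81) + 3.02^2/(2*9.81)
   = 47.2 + 14.271 + 0.4649
   = 61.936 m.
H2 = 11.4 + 474*1000/(1000*9.81) + 4.13^2/(2*9.81)
   = 11.4 + 48.318 + 0.8694
   = 60.587 m.
h_L = H1 - H2 = 61.936 - 60.587 = 1.349 m.

1.349


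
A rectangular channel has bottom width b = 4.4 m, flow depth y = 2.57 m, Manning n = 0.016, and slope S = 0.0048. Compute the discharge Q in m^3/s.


For a rectangular channel, the cross-sectional area A = b * y = 4.4 * 2.57 = 11.31 m^2.
The wetted perimeter P = b + 2y = 4.4 + 2*2.57 = 9.54 m.
Hydraulic radius R = A/P = 11.31/9.54 = 1.1853 m.
Velocity V = (1/n)*R^(2/3)*S^(1/2) = (1/0.016)*1.1853^(2/3)*0.0048^(1/2) = 4.8498 m/s.
Discharge Q = A * V = 11.31 * 4.8498 = 54.842 m^3/s.

54.842


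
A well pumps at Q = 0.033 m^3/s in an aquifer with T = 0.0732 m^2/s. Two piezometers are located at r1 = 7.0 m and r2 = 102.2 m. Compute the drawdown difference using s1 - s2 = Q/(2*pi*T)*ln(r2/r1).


Thiem equation: s1 - s2 = Q/(2*pi*T) * ln(r2/r1).
ln(r2/r1) = ln(102.2/7.0) = 2.681.
Q/(2*pi*T) = 0.033 / (2*pi*0.0732) = 0.033 / 0.4599 = 0.0718.
s1 - s2 = 0.0718 * 2.681 = 0.1924 m.

0.1924


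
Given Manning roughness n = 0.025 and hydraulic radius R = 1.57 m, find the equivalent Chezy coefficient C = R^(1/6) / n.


The Chezy coefficient relates to Manning's n through C = R^(1/6) / n.
R^(1/6) = 1.57^(1/6) = 1.078077.
C = 1.078077 / 0.025 = 43.12 m^(1/2)/s.

43.12


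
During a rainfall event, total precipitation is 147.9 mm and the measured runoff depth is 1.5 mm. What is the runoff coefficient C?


The runoff coefficient C = runoff depth / rainfall depth.
C = 1.5 / 147.9
  = 0.0101.

0.0101


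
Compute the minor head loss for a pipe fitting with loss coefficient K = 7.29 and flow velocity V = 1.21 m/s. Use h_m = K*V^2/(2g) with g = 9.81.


Minor loss formula: h_m = K * V^2/(2g).
V^2 = 1.21^2 = 1.4641.
V^2/(2g) = 1.4641 / 19.62 = 0.0746 m.
h_m = 7.29 * 0.0746 = 0.544 m.

0.544


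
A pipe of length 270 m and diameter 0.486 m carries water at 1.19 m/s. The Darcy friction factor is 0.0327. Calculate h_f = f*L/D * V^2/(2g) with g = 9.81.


Darcy-Weisbach equation: h_f = f * (L/D) * V^2/(2g).
f * L/D = 0.0327 * 270/0.486 = 18.1667.
V^2/(2g) = 1.19^2 / (2*9.81) = 1.4161 / 19.62 = 0.0722 m.
h_f = 18.1667 * 0.0722 = 1.311 m.

1.311


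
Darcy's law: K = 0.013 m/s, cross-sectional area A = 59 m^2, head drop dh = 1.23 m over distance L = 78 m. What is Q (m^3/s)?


Darcy's law: Q = K * A * i, where i = dh/L.
Hydraulic gradient i = 1.23 / 78 = 0.015769.
Q = 0.013 * 59 * 0.015769
  = 0.0121 m^3/s.

0.0121


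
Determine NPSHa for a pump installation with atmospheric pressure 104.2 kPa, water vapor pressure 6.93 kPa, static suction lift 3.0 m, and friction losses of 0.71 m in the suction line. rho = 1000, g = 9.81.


NPSHa = p_atm/(rho*g) - z_s - hf_s - p_vap/(rho*g).
p_atm/(rho*g) = 104.2*1000 / (1000*9.81) = 10.622 m.
p_vap/(rho*g) = 6.93*1000 / (1000*9.81) = 0.706 m.
NPSHa = 10.622 - 3.0 - 0.71 - 0.706
      = 6.21 m.

6.21


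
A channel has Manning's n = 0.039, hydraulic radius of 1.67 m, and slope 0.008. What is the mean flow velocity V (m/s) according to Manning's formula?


Manning's equation gives V = (1/n) * R^(2/3) * S^(1/2).
First, compute R^(2/3) = 1.67^(2/3) = 1.4076.
Next, S^(1/2) = 0.008^(1/2) = 0.089443.
Then 1/n = 1/0.039 = 25.64.
V = 25.64 * 1.4076 * 0.089443 = 3.2282 m/s.

3.2282


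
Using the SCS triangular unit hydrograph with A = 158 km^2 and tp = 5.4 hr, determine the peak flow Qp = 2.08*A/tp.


SCS formula: Qp = 2.08 * A / tp.
Qp = 2.08 * 158 / 5.4
   = 328.64 / 5.4
   = 60.86 m^3/s per cm.

60.86


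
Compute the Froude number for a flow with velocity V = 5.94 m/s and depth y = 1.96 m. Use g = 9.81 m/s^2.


The Froude number is defined as Fr = V / sqrt(g*y).
g*y = 9.81 * 1.96 = 19.2276.
sqrt(g*y) = sqrt(19.2276) = 4.3849.
Fr = 5.94 / 4.3849 = 1.3546.

1.3546


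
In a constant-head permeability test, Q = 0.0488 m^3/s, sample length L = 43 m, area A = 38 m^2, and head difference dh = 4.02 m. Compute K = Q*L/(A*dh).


From K = Q*L / (A*dh):
Numerator: Q*L = 0.0488 * 43 = 2.0984.
Denominator: A*dh = 38 * 4.02 = 152.76.
K = 2.0984 / 152.76 = 0.013737 m/s.

0.013737


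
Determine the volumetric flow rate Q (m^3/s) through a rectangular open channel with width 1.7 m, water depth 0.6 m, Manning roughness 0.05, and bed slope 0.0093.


For a rectangular channel, the cross-sectional area A = b * y = 1.7 * 0.6 = 1.02 m^2.
The wetted perimeter P = b + 2y = 1.7 + 2*0.6 = 2.9 m.
Hydraulic radius R = A/P = 1.02/2.9 = 0.3517 m.
Velocity V = (1/n)*R^(2/3)*S^(1/2) = (1/0.05)*0.3517^(2/3)*0.0093^(1/2) = 0.961 m/s.
Discharge Q = A * V = 1.02 * 0.961 = 0.98 m^3/s.

0.98


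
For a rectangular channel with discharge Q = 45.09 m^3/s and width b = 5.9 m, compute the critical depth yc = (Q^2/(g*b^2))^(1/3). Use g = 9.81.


Using yc = (Q^2 / (g * b^2))^(1/3):
Q^2 = 45.09^2 = 2033.11.
g * b^2 = 9.81 * 5.9^2 = 9.81 * 34.81 = 341.49.
Q^2 / (g*b^2) = 2033.11 / 341.49 = 5.9536.
yc = 5.9536^(1/3) = 1.8124 m.

1.8124


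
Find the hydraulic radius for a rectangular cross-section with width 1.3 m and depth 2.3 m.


For a rectangular section:
Flow area A = b * y = 1.3 * 2.3 = 2.99 m^2.
Wetted perimeter P = b + 2y = 1.3 + 2*2.3 = 5.9 m.
Hydraulic radius R = A/P = 2.99 / 5.9 = 0.5068 m.

0.5068


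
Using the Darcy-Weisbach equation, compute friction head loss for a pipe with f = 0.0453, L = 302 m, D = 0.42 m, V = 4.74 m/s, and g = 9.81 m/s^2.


Darcy-Weisbach equation: h_f = f * (L/D) * V^2/(2g).
f * L/D = 0.0453 * 302/0.42 = 32.5729.
V^2/(2g) = 4.74^2 / (2*9.81) = 22.4676 / 19.62 = 1.1451 m.
h_f = 32.5729 * 1.1451 = 37.3 m.

37.3


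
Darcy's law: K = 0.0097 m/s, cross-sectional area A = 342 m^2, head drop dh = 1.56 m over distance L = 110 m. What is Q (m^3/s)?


Darcy's law: Q = K * A * i, where i = dh/L.
Hydraulic gradient i = 1.56 / 110 = 0.014182.
Q = 0.0097 * 342 * 0.014182
  = 0.047 m^3/s.

0.047


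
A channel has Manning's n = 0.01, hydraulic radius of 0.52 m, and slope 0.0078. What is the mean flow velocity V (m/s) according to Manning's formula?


Manning's equation gives V = (1/n) * R^(2/3) * S^(1/2).
First, compute R^(2/3) = 0.52^(2/3) = 0.6466.
Next, S^(1/2) = 0.0078^(1/2) = 0.088318.
Then 1/n = 1/0.01 = 100.0.
V = 100.0 * 0.6466 * 0.088318 = 5.7111 m/s.

5.7111


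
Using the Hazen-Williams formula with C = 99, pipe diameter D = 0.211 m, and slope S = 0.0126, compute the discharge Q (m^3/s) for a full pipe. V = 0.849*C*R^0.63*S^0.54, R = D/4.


For a full circular pipe, R = D/4 = 0.211/4 = 0.0527 m.
V = 0.849 * 99 * 0.0527^0.63 * 0.0126^0.54
  = 0.849 * 99 * 0.156675 * 0.094232
  = 1.2409 m/s.
Pipe area A = pi*D^2/4 = pi*0.211^2/4 = 0.035 m^2.
Q = A * V = 0.035 * 1.2409 = 0.0434 m^3/s.

0.0434


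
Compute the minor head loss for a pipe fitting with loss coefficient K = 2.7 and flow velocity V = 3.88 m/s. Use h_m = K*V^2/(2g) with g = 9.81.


Minor loss formula: h_m = K * V^2/(2g).
V^2 = 3.88^2 = 15.0544.
V^2/(2g) = 15.0544 / 19.62 = 0.7673 m.
h_m = 2.7 * 0.7673 = 2.0717 m.

2.0717


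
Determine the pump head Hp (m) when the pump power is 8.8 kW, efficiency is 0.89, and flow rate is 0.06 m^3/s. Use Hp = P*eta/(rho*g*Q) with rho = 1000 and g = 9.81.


Pump head formula: Hp = P * eta / (rho * g * Q).
Numerator: P * eta = 8.8 * 1000 * 0.89 = 7832.0 W.
Denominator: rho * g * Q = 1000 * 9.81 * 0.06 = 588.6.
Hp = 7832.0 / 588.6 = 13.31 m.

13.31


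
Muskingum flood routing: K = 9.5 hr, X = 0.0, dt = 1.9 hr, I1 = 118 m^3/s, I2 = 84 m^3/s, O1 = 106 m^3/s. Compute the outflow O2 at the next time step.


Muskingum coefficients:
denom = 2*K*(1-X) + dt = 2*9.5*(1-0.0) + 1.9 = 20.9.
C0 = (dt - 2*K*X)/denom = (1.9 - 2*9.5*0.0)/20.9 = 0.0909.
C1 = (dt + 2*K*X)/denom = (1.9 + 2*9.5*0.0)/20.9 = 0.0909.
C2 = (2*K*(1-X) - dt)/denom = 0.8182.
O2 = C0*I2 + C1*I1 + C2*O1
   = 0.0909*84 + 0.0909*118 + 0.8182*106
   = 105.09 m^3/s.

105.09


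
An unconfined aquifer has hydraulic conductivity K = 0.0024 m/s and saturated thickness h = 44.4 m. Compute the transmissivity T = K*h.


Transmissivity is defined as T = K * h.
T = 0.0024 * 44.4
  = 0.1066 m^2/s.

0.1066


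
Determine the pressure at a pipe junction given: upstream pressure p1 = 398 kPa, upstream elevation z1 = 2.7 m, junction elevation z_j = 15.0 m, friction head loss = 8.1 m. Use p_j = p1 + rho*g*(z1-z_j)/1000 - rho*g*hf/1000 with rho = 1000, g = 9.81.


Junction pressure: p_j = p1 + rho*g*(z1 - z_j)/1000 - rho*g*hf/1000.
Elevation term = 1000*9.81*(2.7 - 15.0)/1000 = -120.663 kPa.
Friction term = 1000*9.81*8.1/1000 = 79.461 kPa.
p_j = 398 + -120.663 - 79.461 = 197.88 kPa.

197.88


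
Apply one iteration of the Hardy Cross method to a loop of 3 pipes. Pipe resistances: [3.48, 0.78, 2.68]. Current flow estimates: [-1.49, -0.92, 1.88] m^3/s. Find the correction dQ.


Numerator terms (r*Q*|Q|): 3.48*-1.49*|-1.49| = -7.7259; 0.78*-0.92*|-0.92| = -0.6602; 2.68*1.88*|1.88| = 9.4722.
Sum of numerator = 1.0861.
Denominator terms (r*|Q|): 3.48*|-1.49| = 5.1852; 0.78*|-0.92| = 0.7176; 2.68*|1.88| = 5.0384.
2 * sum of denominator = 2 * 10.9412 = 21.8824.
dQ = -1.0861 / 21.8824 = -0.0496 m^3/s.

-0.0496


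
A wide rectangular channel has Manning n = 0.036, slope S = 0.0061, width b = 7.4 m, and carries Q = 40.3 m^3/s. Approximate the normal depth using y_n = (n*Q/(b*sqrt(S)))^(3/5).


We use the wide-channel approximation y_n = (n*Q/(b*sqrt(S)))^(3/5).
sqrt(S) = sqrt(0.0061) = 0.078102.
Numerator: n*Q = 0.036 * 40.3 = 1.4508.
Denominator: b*sqrt(S) = 7.4 * 0.078102 = 0.577955.
arg = 2.5102.
y_n = 2.5102^(3/5) = 1.7371 m.

1.7371


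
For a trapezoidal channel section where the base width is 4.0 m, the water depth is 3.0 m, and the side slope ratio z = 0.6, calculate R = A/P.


For a trapezoidal section with side slope z:
A = (b + z*y)*y = (4.0 + 0.6*3.0)*3.0 = 17.4 m^2.
P = b + 2*y*sqrt(1 + z^2) = 4.0 + 2*3.0*sqrt(1 + 0.6^2) = 10.997 m.
R = A/P = 17.4 / 10.997 = 1.5822 m.

1.5822


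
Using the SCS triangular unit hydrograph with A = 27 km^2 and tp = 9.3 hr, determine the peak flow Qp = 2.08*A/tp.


SCS formula: Qp = 2.08 * A / tp.
Qp = 2.08 * 27 / 9.3
   = 56.16 / 9.3
   = 6.04 m^3/s per cm.

6.04


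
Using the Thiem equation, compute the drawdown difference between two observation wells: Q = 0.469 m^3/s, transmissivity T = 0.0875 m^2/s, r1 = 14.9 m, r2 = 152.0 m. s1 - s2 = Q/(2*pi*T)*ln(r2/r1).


Thiem equation: s1 - s2 = Q/(2*pi*T) * ln(r2/r1).
ln(r2/r1) = ln(152.0/14.9) = 2.3225.
Q/(2*pi*T) = 0.469 / (2*pi*0.0875) = 0.469 / 0.5498 = 0.8531.
s1 - s2 = 0.8531 * 2.3225 = 1.9813 m.

1.9813


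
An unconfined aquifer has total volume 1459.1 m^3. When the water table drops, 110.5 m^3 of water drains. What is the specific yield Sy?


Specific yield Sy = Volume drained / Total volume.
Sy = 110.5 / 1459.1
   = 0.0757.

0.0757


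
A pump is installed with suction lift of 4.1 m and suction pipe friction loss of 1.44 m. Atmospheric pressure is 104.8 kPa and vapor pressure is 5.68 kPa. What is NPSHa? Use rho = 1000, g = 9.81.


NPSHa = p_atm/(rho*g) - z_s - hf_s - p_vap/(rho*g).
p_atm/(rho*g) = 104.8*1000 / (1000*9.81) = 10.683 m.
p_vap/(rho*g) = 5.68*1000 / (1000*9.81) = 0.579 m.
NPSHa = 10.683 - 4.1 - 1.44 - 0.579
      = 4.56 m.

4.56


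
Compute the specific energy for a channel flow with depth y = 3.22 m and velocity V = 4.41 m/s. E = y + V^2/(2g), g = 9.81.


Specific energy E = y + V^2/(2g).
Velocity head = V^2/(2g) = 4.41^2 / (2*9.81) = 19.4481 / 19.62 = 0.9912 m.
E = 3.22 + 0.9912 = 4.2112 m.

4.2112


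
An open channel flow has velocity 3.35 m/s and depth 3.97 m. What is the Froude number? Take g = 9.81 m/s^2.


The Froude number is defined as Fr = V / sqrt(g*y).
g*y = 9.81 * 3.97 = 38.9457.
sqrt(g*y) = sqrt(38.9457) = 6.2406.
Fr = 3.35 / 6.2406 = 0.5368.

0.5368


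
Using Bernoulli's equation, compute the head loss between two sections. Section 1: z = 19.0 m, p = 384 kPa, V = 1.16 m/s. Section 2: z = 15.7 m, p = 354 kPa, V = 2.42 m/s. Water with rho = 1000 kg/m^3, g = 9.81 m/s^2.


Total head at each section: H = z + p/(rho*g) + V^2/(2g).
H1 = 19.0 + 384*1000/(1000*9.81) + 1.16^2/(2*9.81)
   = 19.0 + 39.144 + 0.0686
   = 58.212 m.
H2 = 15.7 + 354*1000/(1000*9.81) + 2.42^2/(2*9.81)
   = 15.7 + 36.086 + 0.2985
   = 52.084 m.
h_L = H1 - H2 = 58.212 - 52.084 = 6.128 m.

6.128


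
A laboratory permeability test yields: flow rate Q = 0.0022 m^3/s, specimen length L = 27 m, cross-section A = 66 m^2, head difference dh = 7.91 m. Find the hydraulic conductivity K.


From K = Q*L / (A*dh):
Numerator: Q*L = 0.0022 * 27 = 0.0594.
Denominator: A*dh = 66 * 7.91 = 522.06.
K = 0.0594 / 522.06 = 0.000114 m/s.

0.000114


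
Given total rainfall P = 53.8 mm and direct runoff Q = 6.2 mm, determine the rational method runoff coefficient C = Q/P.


The runoff coefficient C = runoff depth / rainfall depth.
C = 6.2 / 53.8
  = 0.1152.

0.1152


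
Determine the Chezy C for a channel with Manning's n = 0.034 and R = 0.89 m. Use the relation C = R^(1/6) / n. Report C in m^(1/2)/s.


The Chezy coefficient relates to Manning's n through C = R^(1/6) / n.
R^(1/6) = 0.89^(1/6) = 0.980765.
C = 0.980765 / 0.034 = 28.85 m^(1/2)/s.

28.85


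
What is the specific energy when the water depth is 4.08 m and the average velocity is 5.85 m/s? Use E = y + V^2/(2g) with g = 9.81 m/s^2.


Specific energy E = y + V^2/(2g).
Velocity head = V^2/(2g) = 5.85^2 / (2*9.81) = 34.2225 / 19.62 = 1.7443 m.
E = 4.08 + 1.7443 = 5.8243 m.

5.8243


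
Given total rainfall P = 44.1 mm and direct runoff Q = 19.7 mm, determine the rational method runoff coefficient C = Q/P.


The runoff coefficient C = runoff depth / rainfall depth.
C = 19.7 / 44.1
  = 0.4467.

0.4467


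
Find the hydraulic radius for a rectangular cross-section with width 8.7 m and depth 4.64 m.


For a rectangular section:
Flow area A = b * y = 8.7 * 4.64 = 40.37 m^2.
Wetted perimeter P = b + 2y = 8.7 + 2*4.64 = 17.98 m.
Hydraulic radius R = A/P = 40.37 / 17.98 = 2.2452 m.

2.2452


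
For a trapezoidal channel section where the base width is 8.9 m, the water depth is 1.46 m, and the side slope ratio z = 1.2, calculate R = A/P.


For a trapezoidal section with side slope z:
A = (b + z*y)*y = (8.9 + 1.2*1.46)*1.46 = 15.552 m^2.
P = b + 2*y*sqrt(1 + z^2) = 8.9 + 2*1.46*sqrt(1 + 1.2^2) = 13.461 m.
R = A/P = 15.552 / 13.461 = 1.1553 m.

1.1553


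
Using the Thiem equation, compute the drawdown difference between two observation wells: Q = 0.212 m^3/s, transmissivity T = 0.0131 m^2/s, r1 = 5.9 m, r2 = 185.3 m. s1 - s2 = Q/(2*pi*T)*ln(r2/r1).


Thiem equation: s1 - s2 = Q/(2*pi*T) * ln(r2/r1).
ln(r2/r1) = ln(185.3/5.9) = 3.447.
Q/(2*pi*T) = 0.212 / (2*pi*0.0131) = 0.212 / 0.0823 = 2.5756.
s1 - s2 = 2.5756 * 3.447 = 8.8783 m.

8.8783


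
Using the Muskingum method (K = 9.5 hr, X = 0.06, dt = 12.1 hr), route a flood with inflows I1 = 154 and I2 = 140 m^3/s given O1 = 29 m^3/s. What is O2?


Muskingum coefficients:
denom = 2*K*(1-X) + dt = 2*9.5*(1-0.06) + 12.1 = 29.96.
C0 = (dt - 2*K*X)/denom = (12.1 - 2*9.5*0.06)/29.96 = 0.3658.
C1 = (dt + 2*K*X)/denom = (12.1 + 2*9.5*0.06)/29.96 = 0.4419.
C2 = (2*K*(1-X) - dt)/denom = 0.1923.
O2 = C0*I2 + C1*I1 + C2*O1
   = 0.3658*140 + 0.4419*154 + 0.1923*29
   = 124.85 m^3/s.

124.85


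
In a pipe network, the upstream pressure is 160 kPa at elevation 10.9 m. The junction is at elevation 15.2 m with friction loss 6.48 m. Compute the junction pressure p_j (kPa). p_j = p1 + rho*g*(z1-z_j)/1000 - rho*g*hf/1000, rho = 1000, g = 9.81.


Junction pressure: p_j = p1 + rho*g*(z1 - z_j)/1000 - rho*g*hf/1000.
Elevation term = 1000*9.81*(10.9 - 15.2)/1000 = -42.183 kPa.
Friction term = 1000*9.81*6.48/1000 = 63.569 kPa.
p_j = 160 + -42.183 - 63.569 = 54.25 kPa.

54.25


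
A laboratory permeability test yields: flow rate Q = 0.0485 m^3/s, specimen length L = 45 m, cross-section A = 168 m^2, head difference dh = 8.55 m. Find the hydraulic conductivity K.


From K = Q*L / (A*dh):
Numerator: Q*L = 0.0485 * 45 = 2.1825.
Denominator: A*dh = 168 * 8.55 = 1436.4.
K = 2.1825 / 1436.4 = 0.001519 m/s.

0.001519


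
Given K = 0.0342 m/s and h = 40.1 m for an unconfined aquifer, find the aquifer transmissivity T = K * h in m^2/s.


Transmissivity is defined as T = K * h.
T = 0.0342 * 40.1
  = 1.3714 m^2/s.

1.3714


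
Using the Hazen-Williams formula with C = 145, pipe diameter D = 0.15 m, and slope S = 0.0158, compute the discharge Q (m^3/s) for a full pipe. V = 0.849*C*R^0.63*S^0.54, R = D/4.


For a full circular pipe, R = D/4 = 0.15/4 = 0.0375 m.
V = 0.849 * 145 * 0.0375^0.63 * 0.0158^0.54
  = 0.849 * 145 * 0.126369 * 0.106482
  = 1.6565 m/s.
Pipe area A = pi*D^2/4 = pi*0.15^2/4 = 0.0177 m^2.
Q = A * V = 0.0177 * 1.6565 = 0.0293 m^3/s.

0.0293


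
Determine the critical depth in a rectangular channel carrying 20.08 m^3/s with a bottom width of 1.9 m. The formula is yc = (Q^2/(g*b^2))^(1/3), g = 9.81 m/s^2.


Using yc = (Q^2 / (g * b^2))^(1/3):
Q^2 = 20.08^2 = 403.21.
g * b^2 = 9.81 * 1.9^2 = 9.81 * 3.61 = 35.41.
Q^2 / (g*b^2) = 403.21 / 35.41 = 11.3869.
yc = 11.3869^(1/3) = 2.2497 m.

2.2497


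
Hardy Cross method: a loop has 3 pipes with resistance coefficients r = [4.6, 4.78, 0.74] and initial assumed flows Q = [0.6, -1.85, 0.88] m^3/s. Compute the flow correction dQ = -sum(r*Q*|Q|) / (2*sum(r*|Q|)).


Numerator terms (r*Q*|Q|): 4.6*0.6*|0.6| = 1.656; 4.78*-1.85*|-1.85| = -16.3596; 0.74*0.88*|0.88| = 0.5731.
Sum of numerator = -14.1305.
Denominator terms (r*|Q|): 4.6*|0.6| = 2.76; 4.78*|-1.85| = 8.843; 0.74*|0.88| = 0.6512.
2 * sum of denominator = 2 * 12.2542 = 24.5084.
dQ = --14.1305 / 24.5084 = 0.5766 m^3/s.

0.5766


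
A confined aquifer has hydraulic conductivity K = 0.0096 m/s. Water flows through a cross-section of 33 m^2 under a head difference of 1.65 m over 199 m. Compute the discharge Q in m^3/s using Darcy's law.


Darcy's law: Q = K * A * i, where i = dh/L.
Hydraulic gradient i = 1.65 / 199 = 0.008291.
Q = 0.0096 * 33 * 0.008291
  = 0.0026 m^3/s.

0.0026


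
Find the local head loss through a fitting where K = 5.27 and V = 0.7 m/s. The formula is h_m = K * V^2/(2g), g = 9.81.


Minor loss formula: h_m = K * V^2/(2g).
V^2 = 0.7^2 = 0.49.
V^2/(2g) = 0.49 / 19.62 = 0.025 m.
h_m = 5.27 * 0.025 = 0.1316 m.

0.1316


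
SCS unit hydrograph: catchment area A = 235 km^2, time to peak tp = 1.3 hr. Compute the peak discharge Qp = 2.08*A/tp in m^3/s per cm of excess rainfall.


SCS formula: Qp = 2.08 * A / tp.
Qp = 2.08 * 235 / 1.3
   = 488.8 / 1.3
   = 376.0 m^3/s per cm.

376.0


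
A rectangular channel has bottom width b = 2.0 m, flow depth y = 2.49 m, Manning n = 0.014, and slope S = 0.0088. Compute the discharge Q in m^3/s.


For a rectangular channel, the cross-sectional area A = b * y = 2.0 * 2.49 = 4.98 m^2.
The wetted perimeter P = b + 2y = 2.0 + 2*2.49 = 6.98 m.
Hydraulic radius R = A/P = 4.98/6.98 = 0.7135 m.
Velocity V = (1/n)*R^(2/3)*S^(1/2) = (1/0.014)*0.7135^(2/3)*0.0088^(1/2) = 5.3501 m/s.
Discharge Q = A * V = 4.98 * 5.3501 = 26.644 m^3/s.

26.644


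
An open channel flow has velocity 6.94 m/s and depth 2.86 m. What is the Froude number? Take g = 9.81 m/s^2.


The Froude number is defined as Fr = V / sqrt(g*y).
g*y = 9.81 * 2.86 = 28.0566.
sqrt(g*y) = sqrt(28.0566) = 5.2968.
Fr = 6.94 / 5.2968 = 1.3102.

1.3102


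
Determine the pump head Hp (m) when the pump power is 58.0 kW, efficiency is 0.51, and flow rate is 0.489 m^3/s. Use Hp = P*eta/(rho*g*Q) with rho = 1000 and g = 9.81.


Pump head formula: Hp = P * eta / (rho * g * Q).
Numerator: P * eta = 58.0 * 1000 * 0.51 = 29580.0 W.
Denominator: rho * g * Q = 1000 * 9.81 * 0.489 = 4797.09.
Hp = 29580.0 / 4797.09 = 6.17 m.

6.17


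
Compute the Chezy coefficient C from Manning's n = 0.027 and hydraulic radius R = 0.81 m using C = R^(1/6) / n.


The Chezy coefficient relates to Manning's n through C = R^(1/6) / n.
R^(1/6) = 0.81^(1/6) = 0.965489.
C = 0.965489 / 0.027 = 35.76 m^(1/2)/s.

35.76


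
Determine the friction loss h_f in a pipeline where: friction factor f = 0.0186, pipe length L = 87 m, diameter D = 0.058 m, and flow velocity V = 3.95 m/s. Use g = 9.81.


Darcy-Weisbach equation: h_f = f * (L/D) * V^2/(2g).
f * L/D = 0.0186 * 87/0.058 = 27.9.
V^2/(2g) = 3.95^2 / (2*9.81) = 15.6025 / 19.62 = 0.7952 m.
h_f = 27.9 * 0.7952 = 22.187 m.

22.187


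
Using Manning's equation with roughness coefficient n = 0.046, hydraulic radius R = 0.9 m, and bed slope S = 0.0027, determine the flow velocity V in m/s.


Manning's equation gives V = (1/n) * R^(2/3) * S^(1/2).
First, compute R^(2/3) = 0.9^(2/3) = 0.9322.
Next, S^(1/2) = 0.0027^(1/2) = 0.051962.
Then 1/n = 1/0.046 = 21.74.
V = 21.74 * 0.9322 * 0.051962 = 1.053 m/s.

1.053


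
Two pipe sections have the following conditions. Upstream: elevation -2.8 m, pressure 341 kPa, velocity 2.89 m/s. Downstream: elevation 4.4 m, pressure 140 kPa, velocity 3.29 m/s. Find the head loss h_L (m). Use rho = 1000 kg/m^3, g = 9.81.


Total head at each section: H = z + p/(rho*g) + V^2/(2g).
H1 = -2.8 + 341*1000/(1000*9.81) + 2.89^2/(2*9.81)
   = -2.8 + 34.76 + 0.4257
   = 32.386 m.
H2 = 4.4 + 140*1000/(1000*9.81) + 3.29^2/(2*9.81)
   = 4.4 + 14.271 + 0.5517
   = 19.223 m.
h_L = H1 - H2 = 32.386 - 19.223 = 13.163 m.

13.163


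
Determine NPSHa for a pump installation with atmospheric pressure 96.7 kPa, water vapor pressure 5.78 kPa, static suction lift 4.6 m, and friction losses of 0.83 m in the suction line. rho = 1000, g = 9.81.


NPSHa = p_atm/(rho*g) - z_s - hf_s - p_vap/(rho*g).
p_atm/(rho*g) = 96.7*1000 / (1000*9.81) = 9.857 m.
p_vap/(rho*g) = 5.78*1000 / (1000*9.81) = 0.589 m.
NPSHa = 9.857 - 4.6 - 0.83 - 0.589
      = 3.84 m.

3.84


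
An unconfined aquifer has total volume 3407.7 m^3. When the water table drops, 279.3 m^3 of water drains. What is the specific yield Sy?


Specific yield Sy = Volume drained / Total volume.
Sy = 279.3 / 3407.7
   = 0.082.

0.082


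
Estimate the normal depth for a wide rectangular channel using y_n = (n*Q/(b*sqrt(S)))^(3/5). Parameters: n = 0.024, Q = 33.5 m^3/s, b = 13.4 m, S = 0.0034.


We use the wide-channel approximation y_n = (n*Q/(b*sqrt(S)))^(3/5).
sqrt(S) = sqrt(0.0034) = 0.05831.
Numerator: n*Q = 0.024 * 33.5 = 0.804.
Denominator: b*sqrt(S) = 13.4 * 0.05831 = 0.781354.
arg = 1.029.
y_n = 1.029^(3/5) = 1.0173 m.

1.0173


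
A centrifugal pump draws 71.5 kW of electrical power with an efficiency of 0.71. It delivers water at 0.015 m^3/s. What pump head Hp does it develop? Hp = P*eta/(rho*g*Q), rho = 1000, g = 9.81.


Pump head formula: Hp = P * eta / (rho * g * Q).
Numerator: P * eta = 71.5 * 1000 * 0.71 = 50765.0 W.
Denominator: rho * g * Q = 1000 * 9.81 * 0.015 = 147.15.
Hp = 50765.0 / 147.15 = 344.99 m.

344.99


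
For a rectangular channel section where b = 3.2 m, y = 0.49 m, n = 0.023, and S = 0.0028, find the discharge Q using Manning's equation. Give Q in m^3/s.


For a rectangular channel, the cross-sectional area A = b * y = 3.2 * 0.49 = 1.57 m^2.
The wetted perimeter P = b + 2y = 3.2 + 2*0.49 = 4.18 m.
Hydraulic radius R = A/P = 1.57/4.18 = 0.3751 m.
Velocity V = (1/n)*R^(2/3)*S^(1/2) = (1/0.023)*0.3751^(2/3)*0.0028^(1/2) = 1.1966 m/s.
Discharge Q = A * V = 1.57 * 1.1966 = 1.876 m^3/s.

1.876


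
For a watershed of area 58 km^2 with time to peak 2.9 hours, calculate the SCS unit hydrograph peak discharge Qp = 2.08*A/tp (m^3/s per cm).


SCS formula: Qp = 2.08 * A / tp.
Qp = 2.08 * 58 / 2.9
   = 120.64 / 2.9
   = 41.6 m^3/s per cm.

41.6


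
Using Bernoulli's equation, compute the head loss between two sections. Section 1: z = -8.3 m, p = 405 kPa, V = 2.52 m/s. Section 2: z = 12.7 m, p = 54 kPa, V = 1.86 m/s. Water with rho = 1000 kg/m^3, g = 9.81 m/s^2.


Total head at each section: H = z + p/(rho*g) + V^2/(2g).
H1 = -8.3 + 405*1000/(1000*9.81) + 2.52^2/(2*9.81)
   = -8.3 + 41.284 + 0.3237
   = 33.308 m.
H2 = 12.7 + 54*1000/(1000*9.81) + 1.86^2/(2*9.81)
   = 12.7 + 5.505 + 0.1763
   = 18.381 m.
h_L = H1 - H2 = 33.308 - 18.381 = 14.927 m.

14.927


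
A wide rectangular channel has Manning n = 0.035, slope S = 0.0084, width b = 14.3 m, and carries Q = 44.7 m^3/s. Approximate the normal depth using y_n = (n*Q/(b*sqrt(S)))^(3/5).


We use the wide-channel approximation y_n = (n*Q/(b*sqrt(S)))^(3/5).
sqrt(S) = sqrt(0.0084) = 0.091652.
Numerator: n*Q = 0.035 * 44.7 = 1.5645.
Denominator: b*sqrt(S) = 14.3 * 0.091652 = 1.310624.
arg = 1.1937.
y_n = 1.1937^(3/5) = 1.1121 m.

1.1121


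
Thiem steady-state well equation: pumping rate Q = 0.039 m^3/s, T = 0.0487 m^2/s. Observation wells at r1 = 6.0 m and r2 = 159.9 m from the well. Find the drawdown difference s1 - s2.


Thiem equation: s1 - s2 = Q/(2*pi*T) * ln(r2/r1).
ln(r2/r1) = ln(159.9/6.0) = 3.2828.
Q/(2*pi*T) = 0.039 / (2*pi*0.0487) = 0.039 / 0.306 = 0.1275.
s1 - s2 = 0.1275 * 3.2828 = 0.4184 m.

0.4184


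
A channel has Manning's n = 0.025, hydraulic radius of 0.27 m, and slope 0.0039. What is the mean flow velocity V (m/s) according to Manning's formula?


Manning's equation gives V = (1/n) * R^(2/3) * S^(1/2).
First, compute R^(2/3) = 0.27^(2/3) = 0.4177.
Next, S^(1/2) = 0.0039^(1/2) = 0.06245.
Then 1/n = 1/0.025 = 40.0.
V = 40.0 * 0.4177 * 0.06245 = 1.0435 m/s.

1.0435


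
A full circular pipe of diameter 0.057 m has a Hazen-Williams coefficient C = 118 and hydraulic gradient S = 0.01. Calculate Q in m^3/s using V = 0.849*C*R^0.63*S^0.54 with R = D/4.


For a full circular pipe, R = D/4 = 0.057/4 = 0.0143 m.
V = 0.849 * 118 * 0.0143^0.63 * 0.01^0.54
  = 0.849 * 118 * 0.068692 * 0.083176
  = 0.5724 m/s.
Pipe area A = pi*D^2/4 = pi*0.057^2/4 = 0.0026 m^2.
Q = A * V = 0.0026 * 0.5724 = 0.0015 m^3/s.

0.0015


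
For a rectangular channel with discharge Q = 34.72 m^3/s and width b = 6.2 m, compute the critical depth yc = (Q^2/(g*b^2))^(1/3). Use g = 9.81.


Using yc = (Q^2 / (g * b^2))^(1/3):
Q^2 = 34.72^2 = 1205.48.
g * b^2 = 9.81 * 6.2^2 = 9.81 * 38.44 = 377.1.
Q^2 / (g*b^2) = 1205.48 / 377.1 = 3.1967.
yc = 3.1967^(1/3) = 1.4731 m.

1.4731


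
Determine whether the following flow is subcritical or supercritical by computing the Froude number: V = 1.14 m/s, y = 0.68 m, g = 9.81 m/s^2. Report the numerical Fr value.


The Froude number is defined as Fr = V / sqrt(g*y).
g*y = 9.81 * 0.68 = 6.6708.
sqrt(g*y) = sqrt(6.6708) = 2.5828.
Fr = 1.14 / 2.5828 = 0.4414.
Since Fr < 1, the flow is subcritical.

0.4414


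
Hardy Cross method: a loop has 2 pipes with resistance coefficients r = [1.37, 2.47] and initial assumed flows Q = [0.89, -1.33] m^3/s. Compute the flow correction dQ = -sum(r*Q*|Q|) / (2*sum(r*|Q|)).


Numerator terms (r*Q*|Q|): 1.37*0.89*|0.89| = 1.0852; 2.47*-1.33*|-1.33| = -4.3692.
Sum of numerator = -3.284.
Denominator terms (r*|Q|): 1.37*|0.89| = 1.2193; 2.47*|-1.33| = 3.2851.
2 * sum of denominator = 2 * 4.5044 = 9.0088.
dQ = --3.284 / 9.0088 = 0.3645 m^3/s.

0.3645


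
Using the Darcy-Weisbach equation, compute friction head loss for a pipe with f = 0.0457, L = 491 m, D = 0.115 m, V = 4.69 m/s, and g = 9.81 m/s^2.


Darcy-Weisbach equation: h_f = f * (L/D) * V^2/(2g).
f * L/D = 0.0457 * 491/0.115 = 195.1191.
V^2/(2g) = 4.69^2 / (2*9.81) = 21.9961 / 19.62 = 1.1211 m.
h_f = 195.1191 * 1.1211 = 218.749 m.

218.749


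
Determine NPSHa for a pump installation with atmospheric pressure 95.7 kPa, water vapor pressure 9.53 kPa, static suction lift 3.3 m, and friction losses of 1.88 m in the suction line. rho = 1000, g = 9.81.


NPSHa = p_atm/(rho*g) - z_s - hf_s - p_vap/(rho*g).
p_atm/(rho*g) = 95.7*1000 / (1000*9.81) = 9.755 m.
p_vap/(rho*g) = 9.53*1000 / (1000*9.81) = 0.971 m.
NPSHa = 9.755 - 3.3 - 1.88 - 0.971
      = 3.6 m.

3.6


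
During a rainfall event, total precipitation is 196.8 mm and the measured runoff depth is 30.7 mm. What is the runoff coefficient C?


The runoff coefficient C = runoff depth / rainfall depth.
C = 30.7 / 196.8
  = 0.156.

0.156


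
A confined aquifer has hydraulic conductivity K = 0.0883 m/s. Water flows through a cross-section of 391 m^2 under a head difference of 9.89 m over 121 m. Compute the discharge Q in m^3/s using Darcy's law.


Darcy's law: Q = K * A * i, where i = dh/L.
Hydraulic gradient i = 9.89 / 121 = 0.081736.
Q = 0.0883 * 391 * 0.081736
  = 2.8219 m^3/s.

2.8219
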